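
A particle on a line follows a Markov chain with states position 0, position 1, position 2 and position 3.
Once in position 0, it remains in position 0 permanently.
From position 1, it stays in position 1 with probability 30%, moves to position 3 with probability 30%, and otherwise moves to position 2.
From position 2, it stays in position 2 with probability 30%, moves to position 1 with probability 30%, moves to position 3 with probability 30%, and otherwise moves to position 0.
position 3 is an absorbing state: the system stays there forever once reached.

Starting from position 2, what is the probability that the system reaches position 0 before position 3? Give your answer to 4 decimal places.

Let h(s) be the probability of absorption at position 0 starting from transient state s. Then h(position 0) = 1 and h(position 3) = 0. By first-step analysis:
h(position 1) = 0.3·h(position 1) + 0.4·h(position 2) + 0.3·0
h(position 2) = 0.1·1 + 0.3·h(position 1) + 0.3·h(position 2) + 0.3·0
Solving: h(position 1) = 0.1081, h(position 2) = 0.1892.
Starting from position 2, the probability is 0.1892.

0.1892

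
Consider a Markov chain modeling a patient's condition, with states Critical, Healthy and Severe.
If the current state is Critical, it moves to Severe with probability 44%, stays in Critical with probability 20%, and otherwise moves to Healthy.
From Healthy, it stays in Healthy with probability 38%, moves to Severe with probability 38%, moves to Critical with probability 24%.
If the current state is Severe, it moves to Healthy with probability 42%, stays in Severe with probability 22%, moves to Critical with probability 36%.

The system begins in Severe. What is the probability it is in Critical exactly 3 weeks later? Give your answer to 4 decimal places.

Propagate the distribution vector 3 weeks from Severe.
After 0 weeks: (0.0000, 0.0000, 1.0000)
After 1 week: (0.3600, 0.4200, 0.2200)
After 2 weeks: (0.2520, 0.3816, 0.3664)
After 3 weeks: (0.2739, 0.3896, 0.3365)
P(in Critical after 3 weeks) = 0.2739

0.2739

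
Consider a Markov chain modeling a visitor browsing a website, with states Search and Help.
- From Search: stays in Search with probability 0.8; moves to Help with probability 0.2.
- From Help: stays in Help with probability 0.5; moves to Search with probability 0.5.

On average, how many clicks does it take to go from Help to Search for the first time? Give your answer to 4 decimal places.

2.0000

Let t(s) be the expected number of clicks to first reach Search from state s, with t(Search) = 0. Conditioning on the first click:
t(Help) = 1 + 0.5·t(Help)
Solving: t(Help) = 2.0000.
Expected clicks from Help to Search: 2.0000.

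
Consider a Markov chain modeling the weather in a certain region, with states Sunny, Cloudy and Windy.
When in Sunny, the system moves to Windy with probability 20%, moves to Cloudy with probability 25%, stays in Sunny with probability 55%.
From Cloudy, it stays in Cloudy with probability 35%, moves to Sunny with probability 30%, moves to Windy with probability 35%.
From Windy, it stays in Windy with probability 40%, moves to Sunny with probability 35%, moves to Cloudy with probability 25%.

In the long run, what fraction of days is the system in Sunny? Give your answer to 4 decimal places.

0.4201

Let the stationary distribution be π with π = πP and π_1 + π_2 + π_3 = 1.
π_1 = 0.55·π_1 + 0.3·π_2 + 0.35·π_3
π_2 = 0.25·π_1 + 0.35·π_2 + 0.25·π_3
Solving with the normalization constraint gives π = (0.4201, 0.2778, 0.3021).
So the stationary probability of Sunny is 0.4201.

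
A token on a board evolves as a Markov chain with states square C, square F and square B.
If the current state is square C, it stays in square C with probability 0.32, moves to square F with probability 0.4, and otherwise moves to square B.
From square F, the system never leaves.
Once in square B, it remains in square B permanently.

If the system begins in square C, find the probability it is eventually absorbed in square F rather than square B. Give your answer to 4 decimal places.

Let h(s) be the probability of absorption at square F starting from transient state s. Then h(square F) = 1 and h(square B) = 0. By first-step analysis:
h(square C) = 0.32·h(square C) + 0.4·1 + 0.28·0
Solving: h(square C) = 0.5882.
Starting from square C, the probability is 0.5882.

0.5882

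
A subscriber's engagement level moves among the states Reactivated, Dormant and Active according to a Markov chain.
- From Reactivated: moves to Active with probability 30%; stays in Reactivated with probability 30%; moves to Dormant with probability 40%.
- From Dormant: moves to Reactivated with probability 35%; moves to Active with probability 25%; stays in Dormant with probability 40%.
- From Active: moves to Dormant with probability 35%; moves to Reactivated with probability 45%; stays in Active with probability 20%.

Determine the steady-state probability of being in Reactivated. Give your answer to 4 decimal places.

Let the stationary distribution be π with π = πP and π_1 + π_2 + π_3 = 1.
π_1 = 0.3·π_1 + 0.35·π_2 + 0.45·π_3
π_2 = 0.4·π_1 + 0.4·π_2 + 0.35·π_3
Solving with the normalization constraint gives π = (0.3576, 0.3872, 0.2551).
So the stationary probability of Reactivated is 0.3576.

0.3576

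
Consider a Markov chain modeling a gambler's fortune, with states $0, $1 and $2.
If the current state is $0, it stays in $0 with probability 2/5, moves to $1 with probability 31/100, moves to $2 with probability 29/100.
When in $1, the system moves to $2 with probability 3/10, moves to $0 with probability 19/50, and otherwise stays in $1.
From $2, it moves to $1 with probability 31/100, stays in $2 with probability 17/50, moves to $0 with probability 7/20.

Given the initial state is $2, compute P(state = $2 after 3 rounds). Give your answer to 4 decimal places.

Propagate the distribution vector 3 rounds from $2.
After 0 rounds: (0.0000, 0.0000, 1.0000)
After 1 round: (0.3500, 0.3100, 0.3400)
After 2 rounds: (0.3768, 0.3131, 0.3101)
After 3 rounds: (0.3782, 0.3131, 0.3086)
P(in $2 after 3 rounds) = 0.3086

0.3086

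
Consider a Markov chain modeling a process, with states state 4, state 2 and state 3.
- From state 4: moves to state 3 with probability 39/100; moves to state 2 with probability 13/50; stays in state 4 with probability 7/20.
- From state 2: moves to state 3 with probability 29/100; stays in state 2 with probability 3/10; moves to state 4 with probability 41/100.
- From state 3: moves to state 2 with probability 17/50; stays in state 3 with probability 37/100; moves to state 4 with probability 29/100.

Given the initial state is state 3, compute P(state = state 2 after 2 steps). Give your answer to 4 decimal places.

0.3032

Sum over the intermediate state after 1 step:
P = P(state 3→state 4)·P(state 4→state 2) + P(state 3→state 2)·P(state 2→state 2) + P(state 3→state 3)·P(state 3→state 2)
  = 0.29×0.26 + 0.34×0.3 + 0.37×0.34
  = 0.0754 + 0.1020 + 0.1258 = 0.3032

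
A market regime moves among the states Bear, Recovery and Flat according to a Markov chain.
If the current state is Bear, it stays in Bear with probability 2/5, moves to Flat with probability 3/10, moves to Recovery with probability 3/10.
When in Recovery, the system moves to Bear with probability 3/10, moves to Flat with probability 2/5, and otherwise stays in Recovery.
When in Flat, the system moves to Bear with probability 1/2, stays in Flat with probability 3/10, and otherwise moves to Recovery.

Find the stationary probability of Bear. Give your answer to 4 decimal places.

0.4059

Let the stationary distribution be π with π = πP and π_1 + π_2 + π_3 = 1.
π_1 = 0.4·π_1 + 0.3·π_2 + 0.5·π_3
π_2 = 0.3·π_1 + 0.3·π_2 + 0.2·π_3
Solving with the normalization constraint gives π = (0.4059, 0.2673, 0.3267).
So the stationary probability of Bear is 0.4059.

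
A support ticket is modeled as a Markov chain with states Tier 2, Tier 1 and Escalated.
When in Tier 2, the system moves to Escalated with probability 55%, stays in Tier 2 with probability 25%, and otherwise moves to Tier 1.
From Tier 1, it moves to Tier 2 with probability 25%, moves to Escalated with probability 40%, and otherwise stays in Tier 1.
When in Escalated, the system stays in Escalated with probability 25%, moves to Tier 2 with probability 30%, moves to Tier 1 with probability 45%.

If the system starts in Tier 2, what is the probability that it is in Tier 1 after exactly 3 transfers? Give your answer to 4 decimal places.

Propagate the distribution vector 3 transfers from Tier 2.
After 0 transfers: (1.0000, 0.0000, 0.0000)
After 1 transfer: (0.2500, 0.2000, 0.5500)
After 2 transfers: (0.2775, 0.3675, 0.3550)
After 3 transfers: (0.2678, 0.3439, 0.3884)
P(in Tier 1 after 3 transfers) = 0.3439

0.3439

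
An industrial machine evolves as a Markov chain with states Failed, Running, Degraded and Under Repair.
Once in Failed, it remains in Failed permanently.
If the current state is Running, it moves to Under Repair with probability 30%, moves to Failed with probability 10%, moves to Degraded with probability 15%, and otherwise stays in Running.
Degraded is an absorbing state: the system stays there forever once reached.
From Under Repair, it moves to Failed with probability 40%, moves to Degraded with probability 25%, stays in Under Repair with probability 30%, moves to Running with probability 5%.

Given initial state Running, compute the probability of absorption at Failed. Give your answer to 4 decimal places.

Let h(s) be the probability of absorption at Failed starting from transient state s. Then h(Failed) = 1 and h(Degraded) = 0. By first-step analysis:
h(Running) = 0.1·1 + 0.45·h(Running) + 0.15·0 + 0.3·h(Under Repair)
h(Under Repair) = 0.4·1 + 0.05·h(Running) + 0.25·0 + 0.3·h(Under Repair)
Solving: h(Running) = 0.5135, h(Under Repair) = 0.6081.
Starting from Running, the probability is 0.5135.

0.5135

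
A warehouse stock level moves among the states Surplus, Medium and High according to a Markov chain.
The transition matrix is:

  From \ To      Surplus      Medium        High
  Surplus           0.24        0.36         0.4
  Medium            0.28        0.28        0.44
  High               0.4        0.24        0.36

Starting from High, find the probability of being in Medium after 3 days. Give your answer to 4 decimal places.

0.2888

Propagate the distribution vector 3 days from High.
After 0 days: (0.0000, 0.0000, 1.0000)
After 1 day: (0.4000, 0.2400, 0.3600)
After 2 days: (0.3072, 0.2976, 0.3952)
After 3 days: (0.3151, 0.2888, 0.3961)
P(in Medium after 3 days) = 0.2888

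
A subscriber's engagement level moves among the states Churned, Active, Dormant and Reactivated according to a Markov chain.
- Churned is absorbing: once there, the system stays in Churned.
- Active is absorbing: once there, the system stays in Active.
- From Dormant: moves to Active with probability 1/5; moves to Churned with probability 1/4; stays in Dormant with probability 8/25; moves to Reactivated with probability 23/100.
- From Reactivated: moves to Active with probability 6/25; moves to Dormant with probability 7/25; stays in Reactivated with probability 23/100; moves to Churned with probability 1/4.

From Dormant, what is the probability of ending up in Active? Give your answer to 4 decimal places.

Let h(s) be the probability of absorption at Active starting from transient state s. Then h(Active) = 1 and h(Churned) = 0. By first-step analysis:
h(Dormant) = 0.25·0 + 0.2·1 + 0.32·h(Dormant) + 0.23·h(Reactivated)
h(Reactivated) = 0.25·0 + 0.24·1 + 0.28·h(Dormant) + 0.23·h(Reactivated)
Solving: h(Dormant) = 0.4556, h(Reactivated) = 0.4774.
Starting from Dormant, the probability is 0.4556.

0.4556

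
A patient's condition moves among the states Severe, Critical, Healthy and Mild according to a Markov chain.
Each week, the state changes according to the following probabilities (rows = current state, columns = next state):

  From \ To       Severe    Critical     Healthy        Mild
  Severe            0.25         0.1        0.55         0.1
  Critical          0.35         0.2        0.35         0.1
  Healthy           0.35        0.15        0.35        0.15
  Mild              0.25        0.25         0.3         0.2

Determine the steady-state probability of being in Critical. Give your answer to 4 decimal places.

Let the stationary distribution be π with π = πP and π_1 + π_2 + π_3 + π_4 = 1.
π_1 = 0.25·π_1 + 0.35·π_2 + 0.35·π_3 + 0.25·π_4
π_2 = 0.1·π_1 + 0.2·π_2 + 0.15·π_3 + 0.25·π_4
π_3 = 0.55·π_1 + 0.35·π_2 + 0.35·π_3 + 0.3·π_4
Solving with the normalization constraint gives π = (0.3060, 0.1558, 0.4045, 0.1336).
So the stationary probability of Critical is 0.1558.

0.1558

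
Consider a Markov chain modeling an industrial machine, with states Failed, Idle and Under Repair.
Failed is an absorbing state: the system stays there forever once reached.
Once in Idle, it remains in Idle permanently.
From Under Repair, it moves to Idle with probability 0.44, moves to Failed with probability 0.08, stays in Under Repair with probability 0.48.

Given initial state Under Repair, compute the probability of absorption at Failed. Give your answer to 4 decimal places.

0.1538

Let h(s) be the probability of absorption at Failed starting from transient state s. Then h(Failed) = 1 and h(Idle) = 0. By first-step analysis:
h(Under Repair) = 0.08·1 + 0.44·0 + 0.48·h(Under Repair)
Solving: h(Under Repair) = 0.1538.
Starting from Under Repair, the probability is 0.1538.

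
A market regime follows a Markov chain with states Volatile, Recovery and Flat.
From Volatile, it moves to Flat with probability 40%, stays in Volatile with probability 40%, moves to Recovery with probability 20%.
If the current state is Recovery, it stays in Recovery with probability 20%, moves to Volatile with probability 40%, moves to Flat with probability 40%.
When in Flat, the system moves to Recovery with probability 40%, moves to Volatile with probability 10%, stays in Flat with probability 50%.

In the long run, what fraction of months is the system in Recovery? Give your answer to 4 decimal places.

Let the stationary distribution be π with π = πP and π_1 + π_2 + π_3 = 1.
π_1 = 0.4·π_1 + 0.4·π_2 + 0.1·π_3
π_2 = 0.2·π_1 + 0.2·π_2 + 0.4·π_3
Solving with the normalization constraint gives π = (0.2667, 0.2889, 0.4444).
So the stationary probability of Recovery is 0.2889.

0.2889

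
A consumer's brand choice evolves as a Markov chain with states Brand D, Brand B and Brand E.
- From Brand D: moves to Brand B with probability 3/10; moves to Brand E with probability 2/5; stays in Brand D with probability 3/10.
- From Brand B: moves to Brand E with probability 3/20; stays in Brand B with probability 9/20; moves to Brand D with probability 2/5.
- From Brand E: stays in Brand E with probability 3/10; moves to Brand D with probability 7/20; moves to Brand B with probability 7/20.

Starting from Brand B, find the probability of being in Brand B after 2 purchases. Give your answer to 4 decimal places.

0.3750

Sum over the intermediate state after 1 purchase:
P = P(Brand B→Brand D)·P(Brand D→Brand B) + P(Brand B→Brand B)·P(Brand B→Brand B) + P(Brand B→Brand E)·P(Brand E→Brand B)
  = 0.4×0.3 + 0.45×0.45 + 0.15×0.35
  = 0.1200 + 0.2025 + 0.0525 = 0.3750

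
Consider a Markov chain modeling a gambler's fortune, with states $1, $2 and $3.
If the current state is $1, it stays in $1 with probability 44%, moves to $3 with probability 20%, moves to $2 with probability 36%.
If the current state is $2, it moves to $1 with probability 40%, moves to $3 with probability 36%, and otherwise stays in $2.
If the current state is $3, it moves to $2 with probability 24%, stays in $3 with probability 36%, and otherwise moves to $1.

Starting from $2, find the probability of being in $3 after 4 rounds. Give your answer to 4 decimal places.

Propagate the distribution vector 4 rounds from $2.
After 0 rounds: (0.0000, 1.0000, 0.0000)
After 1 round: (0.4000, 0.2400, 0.3600)
After 2 rounds: (0.4160, 0.2880, 0.2960)
After 3 rounds: (0.4166, 0.2899, 0.2934)
After 4 rounds: (0.4167, 0.2900, 0.2933)
P(in $3 after 4 rounds) = 0.2933

0.2933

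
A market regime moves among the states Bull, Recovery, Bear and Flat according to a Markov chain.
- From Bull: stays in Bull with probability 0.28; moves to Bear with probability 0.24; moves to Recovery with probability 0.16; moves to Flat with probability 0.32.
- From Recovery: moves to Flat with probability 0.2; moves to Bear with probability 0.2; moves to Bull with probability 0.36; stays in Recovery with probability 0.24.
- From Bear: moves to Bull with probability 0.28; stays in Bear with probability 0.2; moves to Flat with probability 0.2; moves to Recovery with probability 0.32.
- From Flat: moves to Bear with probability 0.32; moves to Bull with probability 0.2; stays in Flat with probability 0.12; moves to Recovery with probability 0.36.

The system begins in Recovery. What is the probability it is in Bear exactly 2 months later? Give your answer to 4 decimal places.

0.2384

Propagate the distribution vector 2 months from Recovery.
After 0 months: (0.0000, 1.0000, 0.0000, 0.0000)
After 1 month: (0.3600, 0.2400, 0.2000, 0.2000)
After 2 months: (0.2832, 0.2512, 0.2384, 0.2272)
P(in Bear after 2 months) = 0.2384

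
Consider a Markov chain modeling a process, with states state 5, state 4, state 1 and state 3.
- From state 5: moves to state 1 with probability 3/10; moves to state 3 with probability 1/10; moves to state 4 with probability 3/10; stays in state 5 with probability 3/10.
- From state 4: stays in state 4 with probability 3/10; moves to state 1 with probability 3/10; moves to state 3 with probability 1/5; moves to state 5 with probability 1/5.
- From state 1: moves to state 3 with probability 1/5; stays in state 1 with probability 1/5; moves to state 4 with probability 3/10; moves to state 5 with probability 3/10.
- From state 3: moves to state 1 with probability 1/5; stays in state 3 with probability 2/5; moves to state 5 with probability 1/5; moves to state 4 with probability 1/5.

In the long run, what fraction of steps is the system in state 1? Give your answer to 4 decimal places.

0.2528

Let the stationary distribution be π with π = πP and π_1 + π_2 + π_3 + π_4 = 1.
π_1 = 0.3·π_1 + 0.2·π_2 + 0.3·π_3 + 0.2·π_4
π_2 = 0.3·π_1 + 0.3·π_2 + 0.3·π_3 + 0.2·π_4
π_3 = 0.3·π_1 + 0.3·π_2 + 0.2·π_3 + 0.2·π_4
Solving with the normalization constraint gives π = (0.2503, 0.2781, 0.2528, 0.2187).
So the stationary probability of state 1 is 0.2528.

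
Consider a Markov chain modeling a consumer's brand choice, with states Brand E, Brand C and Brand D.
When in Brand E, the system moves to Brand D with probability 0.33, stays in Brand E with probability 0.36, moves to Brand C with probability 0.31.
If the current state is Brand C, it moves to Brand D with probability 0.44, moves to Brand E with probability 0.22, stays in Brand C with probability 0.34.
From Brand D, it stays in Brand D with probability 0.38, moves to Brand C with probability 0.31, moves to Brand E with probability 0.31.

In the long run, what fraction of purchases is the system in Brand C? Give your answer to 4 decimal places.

0.3196

Let the stationary distribution be π with π = πP and π_1 + π_2 + π_3 = 1.
π_1 = 0.36·π_1 + 0.22·π_2 + 0.31·π_3
π_2 = 0.31·π_1 + 0.34·π_2 + 0.31·π_3
Solving with the normalization constraint gives π = (0.2960, 0.3196, 0.3844).
So the stationary probability of Brand C is 0.3196.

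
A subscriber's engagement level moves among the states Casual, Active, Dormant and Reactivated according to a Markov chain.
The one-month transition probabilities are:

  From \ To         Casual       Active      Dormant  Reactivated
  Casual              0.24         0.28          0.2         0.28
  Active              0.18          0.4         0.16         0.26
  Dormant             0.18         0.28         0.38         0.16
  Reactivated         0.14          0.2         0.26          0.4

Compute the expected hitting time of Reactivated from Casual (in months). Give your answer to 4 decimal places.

Let t(s) be the expected number of months to first reach Reactivated from state s, with t(Reactivated) = 0. Conditioning on the first month:
t(Casual) = 1 + 0.24·t(Casual) + 0.28·t(Active) + 0.2·t(Dormant)
t(Active) = 1 + 0.18·t(Casual) + 0.4·t(Active) + 0.16·t(Dormant)
t(Dormant) = 1 + 0.18·t(Casual) + 0.28·t(Active) + 0.38·t(Dormant)
Solving: t(Casual) = 4.0612, t(Active) = 4.1265, t(Dormant) = 4.6556.
Expected months from Casual to Reactivated: 4.0612.

4.0612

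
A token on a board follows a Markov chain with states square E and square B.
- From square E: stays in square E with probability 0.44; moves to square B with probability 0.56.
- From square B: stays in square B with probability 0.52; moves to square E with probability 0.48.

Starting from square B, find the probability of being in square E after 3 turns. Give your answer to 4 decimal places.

0.4616

Propagate the distribution vector 3 turns from square B.
After 0 turns: (0.0000, 1.0000)
After 1 turn: (0.4800, 0.5200)
After 2 turns: (0.4608, 0.5392)
After 3 turns: (0.4616, 0.5384)
P(in square E after 3 turns) = 0.4616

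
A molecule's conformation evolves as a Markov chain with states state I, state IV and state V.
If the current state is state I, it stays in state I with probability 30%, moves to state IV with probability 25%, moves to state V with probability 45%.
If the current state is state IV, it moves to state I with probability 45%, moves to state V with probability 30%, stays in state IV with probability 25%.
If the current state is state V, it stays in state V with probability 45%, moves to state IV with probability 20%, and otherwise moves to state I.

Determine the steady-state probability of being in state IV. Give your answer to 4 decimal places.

0.2292

Let the stationary distribution be π with π = πP and π_1 + π_2 + π_3 = 1.
π_1 = 0.3·π_1 + 0.45·π_2 + 0.35·π_3
π_2 = 0.25·π_1 + 0.25·π_2 + 0.2·π_3
Solving with the normalization constraint gives π = (0.3552, 0.2292, 0.4156).
So the stationary probability of state IV is 0.2292.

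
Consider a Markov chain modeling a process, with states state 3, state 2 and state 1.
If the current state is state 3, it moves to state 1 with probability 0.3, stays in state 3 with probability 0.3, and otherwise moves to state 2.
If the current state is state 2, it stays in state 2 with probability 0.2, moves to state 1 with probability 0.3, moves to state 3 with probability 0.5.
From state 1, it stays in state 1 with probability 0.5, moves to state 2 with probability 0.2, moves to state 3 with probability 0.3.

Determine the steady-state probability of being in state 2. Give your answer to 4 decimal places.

Let the stationary distribution be π with π = πP and π_1 + π_2 + π_3 = 1.
π_1 = 0.3·π_1 + 0.5·π_2 + 0.3·π_3
π_2 = 0.4·π_1 + 0.2·π_2 + 0.2·π_3
Solving with the normalization constraint gives π = (0.3542, 0.2708, 0.3750).
So the stationary probability of state 2 is 0.2708.

0.2708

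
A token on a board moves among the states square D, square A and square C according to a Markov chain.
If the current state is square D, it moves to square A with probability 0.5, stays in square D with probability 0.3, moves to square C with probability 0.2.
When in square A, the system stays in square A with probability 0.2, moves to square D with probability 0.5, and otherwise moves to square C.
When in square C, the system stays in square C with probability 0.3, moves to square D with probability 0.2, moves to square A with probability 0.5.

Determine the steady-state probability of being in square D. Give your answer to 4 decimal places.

0.3504

Let the stationary distribution be π with π = πP and π_1 + π_2 + π_3 = 1.
π_1 = 0.3·π_1 + 0.5·π_2 + 0.2·π_3
π_2 = 0.5·π_1 + 0.2·π_2 + 0.5·π_3
Solving with the normalization constraint gives π = (0.3504, 0.3846, 0.2650).
So the stationary probability of square D is 0.3504.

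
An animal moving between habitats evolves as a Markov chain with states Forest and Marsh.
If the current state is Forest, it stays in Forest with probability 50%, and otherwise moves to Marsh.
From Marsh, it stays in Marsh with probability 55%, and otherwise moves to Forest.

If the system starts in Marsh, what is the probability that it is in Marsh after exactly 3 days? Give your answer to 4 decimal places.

0.5264

Propagate the distribution vector 3 days from Marsh.
After 0 days: (0.0000, 1.0000)
After 1 day: (0.4500, 0.5500)
After 2 days: (0.4725, 0.5275)
After 3 days: (0.4736, 0.5264)
P(in Marsh after 3 days) = 0.5264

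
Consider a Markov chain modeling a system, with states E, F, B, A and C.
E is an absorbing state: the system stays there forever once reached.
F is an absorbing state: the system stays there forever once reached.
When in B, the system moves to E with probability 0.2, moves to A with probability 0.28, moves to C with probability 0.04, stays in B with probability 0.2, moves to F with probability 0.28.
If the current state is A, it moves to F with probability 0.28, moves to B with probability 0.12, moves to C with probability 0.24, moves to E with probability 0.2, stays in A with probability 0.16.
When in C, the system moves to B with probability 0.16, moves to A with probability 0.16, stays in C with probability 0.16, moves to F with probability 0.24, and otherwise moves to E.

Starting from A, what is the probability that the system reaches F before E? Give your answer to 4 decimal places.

0.5578

Let h(s) be the probability of absorption at F starting from transient state s. Then h(F) = 1 and h(E) = 0. By first-step analysis:
h(B) = 0.2·0 + 0.28·1 + 0.2·h(B) + 0.28·h(A) + 0.04·h(C)
h(A) = 0.2·0 + 0.28·1 + 0.12·h(B) + 0.16·h(A) + 0.24·h(C)
h(C) = 0.28·0 + 0.24·1 + 0.16·h(B) + 0.16·h(A) + 0.16·h(C)
Solving: h(B) = 0.5703, h(A) = 0.5578, h(C) = 0.5006.
Starting from A, the probability is 0.5578.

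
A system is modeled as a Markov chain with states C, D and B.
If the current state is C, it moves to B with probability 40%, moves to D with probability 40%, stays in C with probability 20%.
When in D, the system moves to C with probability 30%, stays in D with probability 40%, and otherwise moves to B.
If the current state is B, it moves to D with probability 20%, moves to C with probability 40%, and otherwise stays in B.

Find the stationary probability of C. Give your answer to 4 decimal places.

0.3061

Let the stationary distribution be π with π = πP and π_1 + π_2 + π_3 = 1.
π_1 = 0.2·π_1 + 0.3·π_2 + 0.4·π_3
π_2 = 0.4·π_1 + 0.4·π_2 + 0.2·π_3
Solving with the normalization constraint gives π = (0.3061, 0.3265, 0.3673).
So the stationary probability of C is 0.3061.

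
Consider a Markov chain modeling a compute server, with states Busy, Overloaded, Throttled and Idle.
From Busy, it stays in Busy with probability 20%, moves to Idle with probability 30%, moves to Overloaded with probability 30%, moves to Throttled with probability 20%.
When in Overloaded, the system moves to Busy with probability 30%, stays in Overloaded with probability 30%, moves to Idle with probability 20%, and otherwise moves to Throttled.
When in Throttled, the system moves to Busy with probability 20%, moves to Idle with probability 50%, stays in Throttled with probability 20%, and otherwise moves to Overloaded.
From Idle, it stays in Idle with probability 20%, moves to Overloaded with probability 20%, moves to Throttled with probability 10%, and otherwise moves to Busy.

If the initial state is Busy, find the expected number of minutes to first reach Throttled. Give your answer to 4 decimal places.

Let t(s) be the expected number of minutes to first reach Throttled from state s, with t(Throttled) = 0. Conditioning on the first minute:
t(Busy) = 1 + 0.2·t(Busy) + 0.3·t(Overloaded) + 0.3·t(Idle)
t(Overloaded) = 1 + 0.3·t(Busy) + 0.3·t(Overloaded) + 0.2·t(Idle)
t(Idle) = 1 + 0.5·t(Busy) + 0.2·t(Overloaded) + 0.2·t(Idle)
Solving: t(Busy) = 5.7068, t(Overloaded) = 5.6545, t(Idle) = 6.2304.
Expected minutes from Busy to Throttled: 5.7068.

5.7068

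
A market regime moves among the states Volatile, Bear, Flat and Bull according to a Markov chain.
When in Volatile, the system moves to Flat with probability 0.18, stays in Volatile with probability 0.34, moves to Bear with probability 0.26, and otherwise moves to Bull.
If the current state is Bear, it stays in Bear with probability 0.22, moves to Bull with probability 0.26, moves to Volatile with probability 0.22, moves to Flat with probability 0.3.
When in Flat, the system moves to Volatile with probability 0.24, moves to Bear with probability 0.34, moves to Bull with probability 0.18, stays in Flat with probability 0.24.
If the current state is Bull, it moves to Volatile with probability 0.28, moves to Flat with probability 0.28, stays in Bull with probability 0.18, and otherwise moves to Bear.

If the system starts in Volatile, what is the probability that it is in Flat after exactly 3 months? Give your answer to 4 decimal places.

Propagate the distribution vector 3 months from Volatile.
After 0 months: (1.0000, 0.0000, 0.0000, 0.0000)
After 1 month: (0.3400, 0.2600, 0.1800, 0.2200)
After 2 months: (0.2776, 0.2640, 0.2440, 0.2144)
After 3 months: (0.2711, 0.2690, 0.2478, 0.2122)
P(in Flat after 3 months) = 0.2478

0.2478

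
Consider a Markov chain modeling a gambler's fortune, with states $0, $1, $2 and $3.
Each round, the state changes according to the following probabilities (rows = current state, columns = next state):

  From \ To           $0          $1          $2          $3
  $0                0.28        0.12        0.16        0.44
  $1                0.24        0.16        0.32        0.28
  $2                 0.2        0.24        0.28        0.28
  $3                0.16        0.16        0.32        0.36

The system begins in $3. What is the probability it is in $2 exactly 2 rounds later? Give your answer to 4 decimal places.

Propagate the distribution vector 2 rounds from $3.
After 0 rounds: (0.0000, 0.0000, 0.0000, 1.0000)
After 1 round: (0.1600, 0.1600, 0.3200, 0.3600)
After 2 rounds: (0.2048, 0.1792, 0.2816, 0.3344)
P(in $2 after 2 rounds) = 0.2816

0.2816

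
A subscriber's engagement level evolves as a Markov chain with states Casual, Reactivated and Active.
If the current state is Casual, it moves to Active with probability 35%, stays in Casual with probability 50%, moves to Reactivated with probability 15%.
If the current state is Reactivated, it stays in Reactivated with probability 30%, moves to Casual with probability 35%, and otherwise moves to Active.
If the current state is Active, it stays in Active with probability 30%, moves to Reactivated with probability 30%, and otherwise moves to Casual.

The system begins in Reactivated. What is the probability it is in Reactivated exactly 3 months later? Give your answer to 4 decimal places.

Propagate the distribution vector 3 months from Reactivated.
After 0 months: (0.0000, 1.0000, 0.0000)
After 1 month: (0.3500, 0.3000, 0.3500)
After 2 months: (0.4200, 0.2475, 0.3325)
After 3 months: (0.4296, 0.2370, 0.3334)
P(in Reactivated after 3 months) = 0.2370

0.2370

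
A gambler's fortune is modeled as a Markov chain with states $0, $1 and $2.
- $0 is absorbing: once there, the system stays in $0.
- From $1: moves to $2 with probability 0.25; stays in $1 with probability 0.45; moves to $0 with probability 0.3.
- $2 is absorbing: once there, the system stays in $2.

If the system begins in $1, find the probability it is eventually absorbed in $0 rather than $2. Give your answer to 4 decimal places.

0.5455

Let h(s) be the probability of absorption at $0 starting from transient state s. Then h($0) = 1 and h($2) = 0. By first-step analysis:
h($1) = 0.3·1 + 0.45·h($1) + 0.25·0
Solving: h($1) = 0.5455.
Starting from $1, the probability is 0.5455.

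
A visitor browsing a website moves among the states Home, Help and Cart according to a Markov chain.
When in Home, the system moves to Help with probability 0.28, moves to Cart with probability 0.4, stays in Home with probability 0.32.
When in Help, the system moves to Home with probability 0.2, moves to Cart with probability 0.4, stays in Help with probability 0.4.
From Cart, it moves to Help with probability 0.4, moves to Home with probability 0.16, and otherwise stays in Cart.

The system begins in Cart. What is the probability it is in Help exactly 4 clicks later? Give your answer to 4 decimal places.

0.3751

Propagate the distribution vector 4 clicks from Cart.
After 0 clicks: (0.0000, 0.0000, 1.0000)
After 1 click: (0.1600, 0.4000, 0.4400)
After 2 clicks: (0.2016, 0.3808, 0.4176)
After 3 clicks: (0.2075, 0.3758, 0.4167)
After 4 clicks: (0.2082, 0.3751, 0.4167)
P(in Help after 4 clicks) = 0.3751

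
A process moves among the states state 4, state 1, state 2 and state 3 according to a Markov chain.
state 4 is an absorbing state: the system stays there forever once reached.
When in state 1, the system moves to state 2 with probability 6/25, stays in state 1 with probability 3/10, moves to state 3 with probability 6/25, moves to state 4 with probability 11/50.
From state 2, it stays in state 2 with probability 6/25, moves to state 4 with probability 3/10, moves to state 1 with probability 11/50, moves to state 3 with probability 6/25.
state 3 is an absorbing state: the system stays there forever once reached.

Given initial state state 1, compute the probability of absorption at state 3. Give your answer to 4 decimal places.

Let h(s) be the probability of absorption at state 3 starting from transient state s. Then h(state 3) = 1 and h(state 4) = 0. By first-step analysis:
h(state 1) = 0.22·0 + 0.3·h(state 1) + 0.24·h(state 2) + 0.24·1
h(state 2) = 0.3·0 + 0.22·h(state 1) + 0.24·h(state 2) + 0.24·1
Solving: h(state 1) = 0.5008, h(state 2) = 0.4608.
Starting from state 1, the probability is 0.5008.

0.5008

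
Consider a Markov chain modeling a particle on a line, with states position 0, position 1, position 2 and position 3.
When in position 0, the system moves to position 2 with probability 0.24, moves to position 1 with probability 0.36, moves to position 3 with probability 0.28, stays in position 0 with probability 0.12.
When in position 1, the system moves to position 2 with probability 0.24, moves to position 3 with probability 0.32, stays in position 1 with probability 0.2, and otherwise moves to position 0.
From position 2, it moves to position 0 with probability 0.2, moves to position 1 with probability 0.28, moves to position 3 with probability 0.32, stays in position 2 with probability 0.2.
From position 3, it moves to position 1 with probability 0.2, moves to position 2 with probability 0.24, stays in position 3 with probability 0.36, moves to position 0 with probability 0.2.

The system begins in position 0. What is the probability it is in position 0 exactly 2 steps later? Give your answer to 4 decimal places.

0.2048

Propagate the distribution vector 2 steps from position 0.
After 0 steps: (1.0000, 0.0000, 0.0000, 0.0000)
After 1 step: (0.1200, 0.3600, 0.2400, 0.2800)
After 2 steps: (0.2048, 0.2384, 0.2304, 0.3264)
P(in position 0 after 2 steps) = 0.2048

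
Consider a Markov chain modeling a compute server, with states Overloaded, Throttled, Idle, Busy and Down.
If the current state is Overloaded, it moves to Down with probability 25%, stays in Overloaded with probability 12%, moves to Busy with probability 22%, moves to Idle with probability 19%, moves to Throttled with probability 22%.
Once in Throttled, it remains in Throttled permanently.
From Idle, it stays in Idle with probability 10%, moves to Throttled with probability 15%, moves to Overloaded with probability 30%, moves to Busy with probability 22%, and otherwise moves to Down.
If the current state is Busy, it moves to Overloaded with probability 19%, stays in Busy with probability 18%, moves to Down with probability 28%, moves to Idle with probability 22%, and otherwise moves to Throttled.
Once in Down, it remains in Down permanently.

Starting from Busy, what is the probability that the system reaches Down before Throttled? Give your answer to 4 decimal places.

0.6357

Let h(s) be the probability of absorption at Down starting from transient state s. Then h(Down) = 1 and h(Throttled) = 0. By first-step analysis:
h(Overloaded) = 0.12·h(Overloaded) + 0.22·0 + 0.19·h(Idle) + 0.22·h(Busy) + 0.25·1
h(Idle) = 0.3·h(Overloaded) + 0.15·0 + 0.1·h(Idle) + 0.22·h(Busy) + 0.23·1
h(Busy) = 0.19·h(Overloaded) + 0.13·0 + 0.22·h(Idle) + 0.18·h(Busy) + 0.28·1
Solving: h(Overloaded) = 0.5730, h(Idle) = 0.6020, h(Busy) = 0.6357.
Starting from Busy, the probability is 0.6357.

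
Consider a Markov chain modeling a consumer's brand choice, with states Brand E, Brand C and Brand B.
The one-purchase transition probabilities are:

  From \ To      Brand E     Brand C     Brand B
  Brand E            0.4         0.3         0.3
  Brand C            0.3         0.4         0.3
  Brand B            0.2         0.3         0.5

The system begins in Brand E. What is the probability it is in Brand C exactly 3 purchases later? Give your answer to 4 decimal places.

Propagate the distribution vector 3 purchases from Brand E.
After 0 purchases: (1.0000, 0.0000, 0.0000)
After 1 purchase: (0.4000, 0.3000, 0.3000)
After 2 purchases: (0.3100, 0.3300, 0.3600)
After 3 purchases: (0.2950, 0.3330, 0.3720)
P(in Brand C after 3 purchases) = 0.3330

0.3330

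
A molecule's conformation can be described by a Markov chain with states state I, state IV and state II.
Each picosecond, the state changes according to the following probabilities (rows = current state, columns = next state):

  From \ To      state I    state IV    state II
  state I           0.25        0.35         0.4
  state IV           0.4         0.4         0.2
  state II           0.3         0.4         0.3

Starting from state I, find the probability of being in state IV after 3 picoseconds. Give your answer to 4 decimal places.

Propagate the distribution vector 3 picoseconds from state I.
After 0 picoseconds: (1.0000, 0.0000, 0.0000)
After 1 picosecond: (0.2500, 0.3500, 0.4000)
After 2 picoseconds: (0.3225, 0.3875, 0.2900)
After 3 picoseconds: (0.3226, 0.3839, 0.2935)
P(in state IV after 3 picoseconds) = 0.3839

0.3839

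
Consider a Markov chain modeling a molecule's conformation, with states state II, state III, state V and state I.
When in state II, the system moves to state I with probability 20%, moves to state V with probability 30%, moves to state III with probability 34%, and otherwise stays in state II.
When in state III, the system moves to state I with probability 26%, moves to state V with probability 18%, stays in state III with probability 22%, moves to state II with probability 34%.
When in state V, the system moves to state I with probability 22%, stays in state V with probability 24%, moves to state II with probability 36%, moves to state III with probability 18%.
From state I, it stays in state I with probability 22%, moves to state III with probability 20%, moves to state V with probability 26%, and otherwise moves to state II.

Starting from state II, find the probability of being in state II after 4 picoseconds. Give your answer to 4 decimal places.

0.2895

Propagate the distribution vector 4 picoseconds from state II.
After 0 picoseconds: (1.0000, 0.0000, 0.0000, 0.0000)
After 1 picosecond: (0.1600, 0.3400, 0.3000, 0.2000)
After 2 picoseconds: (0.3132, 0.2232, 0.2332, 0.2304)
After 3 picoseconds: (0.2837, 0.2436, 0.2500, 0.2227)
After 4 picoseconds: (0.2895, 0.2396, 0.2469, 0.2241)
P(in state II after 4 picoseconds) = 0.2895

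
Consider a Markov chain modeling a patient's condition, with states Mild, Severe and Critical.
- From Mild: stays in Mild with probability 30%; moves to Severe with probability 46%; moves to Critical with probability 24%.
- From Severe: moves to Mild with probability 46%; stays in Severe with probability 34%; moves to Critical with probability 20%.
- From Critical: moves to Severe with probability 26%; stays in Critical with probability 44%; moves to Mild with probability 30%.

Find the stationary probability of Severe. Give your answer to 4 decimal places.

Let the stationary distribution be π with π = πP and π_1 + π_2 + π_3 = 1.
π_1 = 0.3·π_1 + 0.46·π_2 + 0.3·π_3
π_2 = 0.46·π_1 + 0.34·π_2 + 0.26·π_3
Solving with the normalization constraint gives π = (0.3577, 0.3604, 0.2820).
So the stationary probability of Severe is 0.3604.

0.3604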